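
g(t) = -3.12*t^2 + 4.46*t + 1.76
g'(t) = 4.46 - 6.24*t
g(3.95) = -29.30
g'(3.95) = -20.19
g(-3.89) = -62.80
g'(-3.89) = 28.73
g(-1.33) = -9.69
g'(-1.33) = 12.76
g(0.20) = 2.53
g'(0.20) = 3.21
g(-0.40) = -0.52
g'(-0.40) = 6.96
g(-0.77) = -3.52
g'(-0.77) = 9.26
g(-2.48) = -28.49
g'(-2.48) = 19.94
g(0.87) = 3.28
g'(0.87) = -0.97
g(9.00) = -210.82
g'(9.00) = -51.70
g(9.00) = -210.82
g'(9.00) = -51.70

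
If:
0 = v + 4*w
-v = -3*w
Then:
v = 0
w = 0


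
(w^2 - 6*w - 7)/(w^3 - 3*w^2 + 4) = (w - 7)/(w^2 - 4*w + 4)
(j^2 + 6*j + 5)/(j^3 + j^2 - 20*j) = (j + 1)/(j*(j - 4))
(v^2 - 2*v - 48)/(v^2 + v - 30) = (v - 8)/(v - 5)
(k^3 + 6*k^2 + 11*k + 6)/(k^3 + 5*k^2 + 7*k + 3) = (k + 2)/(k + 1)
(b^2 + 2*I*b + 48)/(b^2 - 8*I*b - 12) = (b + 8*I)/(b - 2*I)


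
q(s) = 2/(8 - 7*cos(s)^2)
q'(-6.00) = -3.14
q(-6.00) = 1.29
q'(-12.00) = -1.39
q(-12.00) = 0.66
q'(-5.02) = -0.15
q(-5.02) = 0.27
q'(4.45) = -0.12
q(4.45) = 0.27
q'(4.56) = -0.07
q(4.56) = 0.26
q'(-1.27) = 0.15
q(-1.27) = 0.27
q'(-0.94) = 0.43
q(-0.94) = 0.36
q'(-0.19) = 3.33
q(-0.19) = 1.60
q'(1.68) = 0.05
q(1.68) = 0.25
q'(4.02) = -0.52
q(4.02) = 0.39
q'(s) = -28*sin(s)*cos(s)/(8 - 7*cos(s)^2)^2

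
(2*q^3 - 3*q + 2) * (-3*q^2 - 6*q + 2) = -6*q^5 - 12*q^4 + 13*q^3 + 12*q^2 - 18*q + 4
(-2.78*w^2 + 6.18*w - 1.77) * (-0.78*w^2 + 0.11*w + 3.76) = 2.1684*w^4 - 5.1262*w^3 - 8.3924*w^2 + 23.0421*w - 6.6552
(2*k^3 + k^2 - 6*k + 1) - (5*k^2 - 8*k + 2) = 2*k^3 - 4*k^2 + 2*k - 1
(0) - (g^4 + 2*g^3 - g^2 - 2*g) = -g^4 - 2*g^3 + g^2 + 2*g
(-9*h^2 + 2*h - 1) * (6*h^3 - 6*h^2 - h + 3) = -54*h^5 + 66*h^4 - 9*h^3 - 23*h^2 + 7*h - 3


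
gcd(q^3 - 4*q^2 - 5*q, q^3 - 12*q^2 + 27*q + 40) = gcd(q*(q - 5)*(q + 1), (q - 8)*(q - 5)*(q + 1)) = q^2 - 4*q - 5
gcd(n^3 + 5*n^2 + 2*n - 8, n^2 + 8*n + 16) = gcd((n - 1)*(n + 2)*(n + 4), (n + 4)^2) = n + 4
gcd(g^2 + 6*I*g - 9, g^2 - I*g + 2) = 1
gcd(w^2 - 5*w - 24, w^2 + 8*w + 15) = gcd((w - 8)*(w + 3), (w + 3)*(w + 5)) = w + 3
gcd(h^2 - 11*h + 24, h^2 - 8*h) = h - 8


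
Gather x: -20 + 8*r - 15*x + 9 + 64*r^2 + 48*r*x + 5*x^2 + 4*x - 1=64*r^2 + 8*r + 5*x^2 + x*(48*r - 11) - 12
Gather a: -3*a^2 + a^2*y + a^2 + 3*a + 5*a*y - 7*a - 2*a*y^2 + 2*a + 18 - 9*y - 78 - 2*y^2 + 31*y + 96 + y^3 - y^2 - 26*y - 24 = a^2*(y - 2) + a*(-2*y^2 + 5*y - 2) + y^3 - 3*y^2 - 4*y + 12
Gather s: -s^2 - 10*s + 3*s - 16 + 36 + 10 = -s^2 - 7*s + 30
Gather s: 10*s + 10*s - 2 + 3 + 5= 20*s + 6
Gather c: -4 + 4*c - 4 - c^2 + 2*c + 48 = -c^2 + 6*c + 40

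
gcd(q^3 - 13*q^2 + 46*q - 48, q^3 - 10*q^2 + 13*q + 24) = q^2 - 11*q + 24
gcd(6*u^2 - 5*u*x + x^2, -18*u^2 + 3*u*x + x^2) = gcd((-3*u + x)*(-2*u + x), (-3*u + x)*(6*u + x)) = -3*u + x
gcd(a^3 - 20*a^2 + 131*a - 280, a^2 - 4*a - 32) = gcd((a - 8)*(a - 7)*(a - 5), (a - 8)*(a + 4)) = a - 8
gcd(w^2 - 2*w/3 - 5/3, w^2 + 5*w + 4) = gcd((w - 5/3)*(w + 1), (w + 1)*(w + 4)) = w + 1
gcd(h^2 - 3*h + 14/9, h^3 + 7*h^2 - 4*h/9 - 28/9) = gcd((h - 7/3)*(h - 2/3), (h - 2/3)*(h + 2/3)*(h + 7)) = h - 2/3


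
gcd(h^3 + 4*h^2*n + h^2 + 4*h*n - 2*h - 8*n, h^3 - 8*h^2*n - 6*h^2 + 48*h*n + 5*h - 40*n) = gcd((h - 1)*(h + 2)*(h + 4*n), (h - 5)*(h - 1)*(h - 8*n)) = h - 1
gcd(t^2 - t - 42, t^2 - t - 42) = t^2 - t - 42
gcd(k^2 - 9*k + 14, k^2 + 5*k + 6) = 1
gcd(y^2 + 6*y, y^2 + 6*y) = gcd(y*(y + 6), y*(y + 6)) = y^2 + 6*y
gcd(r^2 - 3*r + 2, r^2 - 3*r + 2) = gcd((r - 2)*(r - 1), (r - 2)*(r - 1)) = r^2 - 3*r + 2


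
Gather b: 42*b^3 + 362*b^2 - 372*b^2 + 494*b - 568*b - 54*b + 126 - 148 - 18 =42*b^3 - 10*b^2 - 128*b - 40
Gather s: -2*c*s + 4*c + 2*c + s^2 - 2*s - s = 6*c + s^2 + s*(-2*c - 3)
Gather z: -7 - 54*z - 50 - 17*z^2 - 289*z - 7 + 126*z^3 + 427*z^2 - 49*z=126*z^3 + 410*z^2 - 392*z - 64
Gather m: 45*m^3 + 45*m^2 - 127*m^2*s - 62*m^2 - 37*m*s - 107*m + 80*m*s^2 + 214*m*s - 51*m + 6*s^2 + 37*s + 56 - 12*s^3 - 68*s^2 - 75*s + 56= 45*m^3 + m^2*(-127*s - 17) + m*(80*s^2 + 177*s - 158) - 12*s^3 - 62*s^2 - 38*s + 112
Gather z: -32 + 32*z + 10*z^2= 10*z^2 + 32*z - 32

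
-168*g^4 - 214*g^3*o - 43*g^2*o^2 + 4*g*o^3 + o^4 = (-7*g + o)*(g + o)*(4*g + o)*(6*g + o)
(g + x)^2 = g^2 + 2*g*x + x^2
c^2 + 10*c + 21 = (c + 3)*(c + 7)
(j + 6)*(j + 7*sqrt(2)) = j^2 + 6*j + 7*sqrt(2)*j + 42*sqrt(2)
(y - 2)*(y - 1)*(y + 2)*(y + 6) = y^4 + 5*y^3 - 10*y^2 - 20*y + 24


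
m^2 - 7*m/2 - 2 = (m - 4)*(m + 1/2)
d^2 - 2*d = d*(d - 2)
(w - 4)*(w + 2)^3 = w^4 + 2*w^3 - 12*w^2 - 40*w - 32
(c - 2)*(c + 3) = c^2 + c - 6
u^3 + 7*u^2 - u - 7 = (u - 1)*(u + 1)*(u + 7)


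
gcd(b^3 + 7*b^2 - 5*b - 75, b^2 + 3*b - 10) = b + 5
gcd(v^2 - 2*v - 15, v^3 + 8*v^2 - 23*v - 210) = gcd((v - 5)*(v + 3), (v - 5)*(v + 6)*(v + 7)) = v - 5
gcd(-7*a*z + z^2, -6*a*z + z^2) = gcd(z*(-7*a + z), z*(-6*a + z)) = z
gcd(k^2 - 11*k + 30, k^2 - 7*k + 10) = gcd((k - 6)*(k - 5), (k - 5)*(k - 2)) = k - 5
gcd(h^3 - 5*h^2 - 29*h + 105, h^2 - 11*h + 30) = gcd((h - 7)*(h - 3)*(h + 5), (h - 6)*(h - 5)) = 1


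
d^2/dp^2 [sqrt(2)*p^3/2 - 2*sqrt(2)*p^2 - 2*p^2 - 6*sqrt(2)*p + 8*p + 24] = 3*sqrt(2)*p - 4*sqrt(2) - 4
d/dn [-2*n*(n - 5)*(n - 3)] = -6*n^2 + 32*n - 30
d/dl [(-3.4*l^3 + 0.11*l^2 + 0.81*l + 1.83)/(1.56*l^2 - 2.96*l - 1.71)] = (-5.304*l^4 + 20.128*l^3 + 15.8528*l^2 - 6.0858*l + 4.0317)/(2.4336*l^4 - 9.2352*l^3 + 3.4264*l^2 + 10.1232*l + 2.9241)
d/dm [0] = 0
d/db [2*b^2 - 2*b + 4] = 4*b - 2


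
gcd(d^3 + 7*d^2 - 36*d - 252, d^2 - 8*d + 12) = d - 6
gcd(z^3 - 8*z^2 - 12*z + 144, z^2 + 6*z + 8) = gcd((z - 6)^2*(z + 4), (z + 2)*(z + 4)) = z + 4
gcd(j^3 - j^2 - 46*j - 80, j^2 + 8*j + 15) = j + 5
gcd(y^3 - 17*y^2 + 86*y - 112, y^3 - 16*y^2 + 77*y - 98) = y^2 - 9*y + 14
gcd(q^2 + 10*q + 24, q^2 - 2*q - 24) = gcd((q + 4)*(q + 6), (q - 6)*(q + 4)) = q + 4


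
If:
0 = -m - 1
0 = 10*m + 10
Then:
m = -1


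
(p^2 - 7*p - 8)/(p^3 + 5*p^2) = (p^2 - 7*p - 8)/(p^2*(p + 5))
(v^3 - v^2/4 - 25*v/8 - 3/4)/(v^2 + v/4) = v - 1/2 - 3/v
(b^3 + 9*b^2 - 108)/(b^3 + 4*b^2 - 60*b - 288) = (b - 3)/(b - 8)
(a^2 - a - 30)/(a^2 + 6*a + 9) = (a^2 - a - 30)/(a^2 + 6*a + 9)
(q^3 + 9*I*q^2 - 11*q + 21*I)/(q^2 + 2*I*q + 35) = (q^2 + 2*I*q + 3)/(q - 5*I)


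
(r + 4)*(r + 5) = r^2 + 9*r + 20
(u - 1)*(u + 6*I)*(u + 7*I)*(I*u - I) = I*u^4 - 13*u^3 - 2*I*u^3 + 26*u^2 - 41*I*u^2 - 13*u + 84*I*u - 42*I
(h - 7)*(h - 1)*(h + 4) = h^3 - 4*h^2 - 25*h + 28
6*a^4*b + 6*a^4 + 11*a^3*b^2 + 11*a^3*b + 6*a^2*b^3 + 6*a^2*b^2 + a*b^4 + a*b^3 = (a + b)*(2*a + b)*(3*a + b)*(a*b + a)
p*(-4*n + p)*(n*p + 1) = -4*n^2*p^2 + n*p^3 - 4*n*p + p^2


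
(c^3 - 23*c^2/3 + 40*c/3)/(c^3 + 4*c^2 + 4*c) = (3*c^2 - 23*c + 40)/(3*(c^2 + 4*c + 4))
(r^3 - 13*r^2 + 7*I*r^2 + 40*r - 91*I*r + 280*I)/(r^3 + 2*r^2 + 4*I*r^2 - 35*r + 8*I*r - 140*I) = (r^2 + r*(-8 + 7*I) - 56*I)/(r^2 + r*(7 + 4*I) + 28*I)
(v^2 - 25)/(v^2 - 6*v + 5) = (v + 5)/(v - 1)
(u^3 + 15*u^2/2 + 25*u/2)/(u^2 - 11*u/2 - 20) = u*(u + 5)/(u - 8)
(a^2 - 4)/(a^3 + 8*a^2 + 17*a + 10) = (a - 2)/(a^2 + 6*a + 5)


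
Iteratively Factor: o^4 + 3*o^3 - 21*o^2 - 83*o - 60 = (o + 4)*(o^3 - o^2 - 17*o - 15) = (o + 1)*(o + 4)*(o^2 - 2*o - 15) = (o - 5)*(o + 1)*(o + 4)*(o + 3)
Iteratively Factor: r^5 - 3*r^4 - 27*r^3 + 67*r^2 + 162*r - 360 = (r + 4)*(r^4 - 7*r^3 + r^2 + 63*r - 90) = (r - 2)*(r + 4)*(r^3 - 5*r^2 - 9*r + 45) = (r - 5)*(r - 2)*(r + 4)*(r^2 - 9) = (r - 5)*(r - 3)*(r - 2)*(r + 4)*(r + 3)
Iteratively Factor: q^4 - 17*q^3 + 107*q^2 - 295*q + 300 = (q - 5)*(q^3 - 12*q^2 + 47*q - 60) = (q - 5)*(q - 3)*(q^2 - 9*q + 20) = (q - 5)^2*(q - 3)*(q - 4)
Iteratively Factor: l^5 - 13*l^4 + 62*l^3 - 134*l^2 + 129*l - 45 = (l - 5)*(l^4 - 8*l^3 + 22*l^2 - 24*l + 9) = (l - 5)*(l - 3)*(l^3 - 5*l^2 + 7*l - 3) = (l - 5)*(l - 3)*(l - 1)*(l^2 - 4*l + 3) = (l - 5)*(l - 3)*(l - 1)^2*(l - 3)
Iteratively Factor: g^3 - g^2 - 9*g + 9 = (g - 3)*(g^2 + 2*g - 3) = (g - 3)*(g + 3)*(g - 1)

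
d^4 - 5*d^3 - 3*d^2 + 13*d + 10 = (d - 5)*(d - 2)*(d + 1)^2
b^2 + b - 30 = (b - 5)*(b + 6)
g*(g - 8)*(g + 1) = g^3 - 7*g^2 - 8*g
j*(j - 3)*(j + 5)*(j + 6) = j^4 + 8*j^3 - 3*j^2 - 90*j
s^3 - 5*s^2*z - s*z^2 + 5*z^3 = (s - 5*z)*(s - z)*(s + z)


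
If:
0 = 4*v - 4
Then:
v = 1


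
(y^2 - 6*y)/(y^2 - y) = (y - 6)/(y - 1)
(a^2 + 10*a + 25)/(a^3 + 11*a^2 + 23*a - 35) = (a + 5)/(a^2 + 6*a - 7)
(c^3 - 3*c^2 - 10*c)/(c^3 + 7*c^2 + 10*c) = (c - 5)/(c + 5)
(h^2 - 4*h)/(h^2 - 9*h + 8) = h*(h - 4)/(h^2 - 9*h + 8)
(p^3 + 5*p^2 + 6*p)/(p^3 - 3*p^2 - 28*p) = (p^2 + 5*p + 6)/(p^2 - 3*p - 28)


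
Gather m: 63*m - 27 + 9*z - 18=63*m + 9*z - 45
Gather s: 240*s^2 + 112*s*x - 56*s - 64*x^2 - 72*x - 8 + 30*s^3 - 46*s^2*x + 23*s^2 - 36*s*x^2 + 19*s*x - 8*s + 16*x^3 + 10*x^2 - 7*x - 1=30*s^3 + s^2*(263 - 46*x) + s*(-36*x^2 + 131*x - 64) + 16*x^3 - 54*x^2 - 79*x - 9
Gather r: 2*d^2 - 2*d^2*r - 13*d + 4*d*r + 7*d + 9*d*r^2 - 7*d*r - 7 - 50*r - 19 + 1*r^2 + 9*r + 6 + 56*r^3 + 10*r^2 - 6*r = 2*d^2 - 6*d + 56*r^3 + r^2*(9*d + 11) + r*(-2*d^2 - 3*d - 47) - 20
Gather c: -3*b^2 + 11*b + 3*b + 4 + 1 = -3*b^2 + 14*b + 5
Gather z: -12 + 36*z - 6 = 36*z - 18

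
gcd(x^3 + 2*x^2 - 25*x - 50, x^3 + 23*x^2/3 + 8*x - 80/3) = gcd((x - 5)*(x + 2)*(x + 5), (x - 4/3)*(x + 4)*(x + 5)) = x + 5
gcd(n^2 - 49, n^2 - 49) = n^2 - 49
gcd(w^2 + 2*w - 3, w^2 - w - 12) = w + 3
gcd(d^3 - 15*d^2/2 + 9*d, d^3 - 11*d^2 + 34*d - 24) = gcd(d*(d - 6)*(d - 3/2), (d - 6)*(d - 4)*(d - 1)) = d - 6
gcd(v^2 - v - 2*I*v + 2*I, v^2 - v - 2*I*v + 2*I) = v^2 + v*(-1 - 2*I) + 2*I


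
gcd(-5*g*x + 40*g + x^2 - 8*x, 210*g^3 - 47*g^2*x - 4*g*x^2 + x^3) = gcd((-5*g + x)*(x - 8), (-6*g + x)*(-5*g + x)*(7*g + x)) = -5*g + x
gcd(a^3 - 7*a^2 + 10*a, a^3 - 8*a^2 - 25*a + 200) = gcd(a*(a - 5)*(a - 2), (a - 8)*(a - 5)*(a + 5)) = a - 5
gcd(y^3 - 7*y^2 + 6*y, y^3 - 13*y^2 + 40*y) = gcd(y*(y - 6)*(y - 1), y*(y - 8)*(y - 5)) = y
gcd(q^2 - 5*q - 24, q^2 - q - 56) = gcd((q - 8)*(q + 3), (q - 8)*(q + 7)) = q - 8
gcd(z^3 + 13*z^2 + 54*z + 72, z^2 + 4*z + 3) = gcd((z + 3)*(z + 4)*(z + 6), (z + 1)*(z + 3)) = z + 3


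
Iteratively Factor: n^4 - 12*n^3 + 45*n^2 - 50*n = (n - 2)*(n^3 - 10*n^2 + 25*n) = (n - 5)*(n - 2)*(n^2 - 5*n) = n*(n - 5)*(n - 2)*(n - 5)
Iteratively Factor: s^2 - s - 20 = (s - 5)*(s + 4)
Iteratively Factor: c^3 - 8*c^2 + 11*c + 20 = (c + 1)*(c^2 - 9*c + 20) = (c - 5)*(c + 1)*(c - 4)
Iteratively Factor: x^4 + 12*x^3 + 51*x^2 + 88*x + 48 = (x + 3)*(x^3 + 9*x^2 + 24*x + 16) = (x + 3)*(x + 4)*(x^2 + 5*x + 4) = (x + 3)*(x + 4)^2*(x + 1)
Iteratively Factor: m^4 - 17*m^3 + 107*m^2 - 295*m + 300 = (m - 5)*(m^3 - 12*m^2 + 47*m - 60) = (m - 5)^2*(m^2 - 7*m + 12) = (m - 5)^2*(m - 4)*(m - 3)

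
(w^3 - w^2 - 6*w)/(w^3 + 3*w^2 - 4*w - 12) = w*(w - 3)/(w^2 + w - 6)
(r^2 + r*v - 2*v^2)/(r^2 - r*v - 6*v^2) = (r - v)/(r - 3*v)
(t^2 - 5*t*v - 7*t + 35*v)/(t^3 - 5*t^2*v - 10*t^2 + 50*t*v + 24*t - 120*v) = (t - 7)/(t^2 - 10*t + 24)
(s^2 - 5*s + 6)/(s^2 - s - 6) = (s - 2)/(s + 2)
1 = 1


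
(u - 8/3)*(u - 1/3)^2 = u^3 - 10*u^2/3 + 17*u/9 - 8/27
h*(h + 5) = h^2 + 5*h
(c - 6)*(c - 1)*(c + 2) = c^3 - 5*c^2 - 8*c + 12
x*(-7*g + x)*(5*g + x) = -35*g^2*x - 2*g*x^2 + x^3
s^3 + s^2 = s^2*(s + 1)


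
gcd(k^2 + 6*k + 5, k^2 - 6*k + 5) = 1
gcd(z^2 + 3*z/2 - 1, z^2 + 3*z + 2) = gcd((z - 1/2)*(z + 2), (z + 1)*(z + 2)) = z + 2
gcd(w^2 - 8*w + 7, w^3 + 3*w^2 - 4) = w - 1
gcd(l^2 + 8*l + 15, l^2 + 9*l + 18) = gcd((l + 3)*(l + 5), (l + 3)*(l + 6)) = l + 3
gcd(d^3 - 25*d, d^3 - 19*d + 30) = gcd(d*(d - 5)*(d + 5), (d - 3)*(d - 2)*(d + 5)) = d + 5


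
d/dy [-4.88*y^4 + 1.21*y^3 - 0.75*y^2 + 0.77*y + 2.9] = -19.52*y^3 + 3.63*y^2 - 1.5*y + 0.77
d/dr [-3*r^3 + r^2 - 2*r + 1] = -9*r^2 + 2*r - 2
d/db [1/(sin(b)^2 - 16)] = -2*sin(b)*cos(b)/(sin(b)^2 - 16)^2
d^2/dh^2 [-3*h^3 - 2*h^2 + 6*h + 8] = -18*h - 4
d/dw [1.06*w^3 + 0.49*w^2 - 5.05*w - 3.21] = 3.18*w^2 + 0.98*w - 5.05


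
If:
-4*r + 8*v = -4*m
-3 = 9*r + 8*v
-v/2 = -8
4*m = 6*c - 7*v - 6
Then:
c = -307/27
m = -419/9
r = -131/9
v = 16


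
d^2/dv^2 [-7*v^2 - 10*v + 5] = -14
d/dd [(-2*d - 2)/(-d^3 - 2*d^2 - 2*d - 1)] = 2*(-2*d - 1)/(d^4 + 2*d^3 + 3*d^2 + 2*d + 1)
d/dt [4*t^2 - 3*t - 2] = 8*t - 3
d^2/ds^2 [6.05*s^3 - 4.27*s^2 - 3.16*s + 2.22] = 36.3*s - 8.54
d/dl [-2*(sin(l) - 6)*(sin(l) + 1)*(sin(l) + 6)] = 2*(-3*sin(l)^2 - 2*sin(l) + 36)*cos(l)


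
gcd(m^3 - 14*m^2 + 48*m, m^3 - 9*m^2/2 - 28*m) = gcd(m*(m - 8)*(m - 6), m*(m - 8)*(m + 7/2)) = m^2 - 8*m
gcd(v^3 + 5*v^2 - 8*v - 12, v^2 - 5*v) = 1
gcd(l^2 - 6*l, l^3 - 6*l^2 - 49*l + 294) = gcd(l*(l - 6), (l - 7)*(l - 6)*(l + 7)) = l - 6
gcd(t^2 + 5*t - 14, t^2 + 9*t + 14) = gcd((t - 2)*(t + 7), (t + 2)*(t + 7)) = t + 7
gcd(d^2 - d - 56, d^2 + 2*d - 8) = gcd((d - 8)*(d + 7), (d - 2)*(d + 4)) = 1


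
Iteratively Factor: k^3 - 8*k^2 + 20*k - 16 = (k - 2)*(k^2 - 6*k + 8) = (k - 4)*(k - 2)*(k - 2)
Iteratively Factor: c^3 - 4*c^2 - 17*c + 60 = (c - 3)*(c^2 - c - 20) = (c - 5)*(c - 3)*(c + 4)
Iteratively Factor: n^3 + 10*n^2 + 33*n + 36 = (n + 4)*(n^2 + 6*n + 9) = (n + 3)*(n + 4)*(n + 3)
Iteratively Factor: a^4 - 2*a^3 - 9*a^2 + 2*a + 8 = (a - 4)*(a^3 + 2*a^2 - a - 2) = (a - 4)*(a + 2)*(a^2 - 1) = (a - 4)*(a - 1)*(a + 2)*(a + 1)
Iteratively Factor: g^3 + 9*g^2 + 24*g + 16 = (g + 4)*(g^2 + 5*g + 4) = (g + 4)^2*(g + 1)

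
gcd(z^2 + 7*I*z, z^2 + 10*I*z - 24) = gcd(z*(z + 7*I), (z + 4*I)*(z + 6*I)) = 1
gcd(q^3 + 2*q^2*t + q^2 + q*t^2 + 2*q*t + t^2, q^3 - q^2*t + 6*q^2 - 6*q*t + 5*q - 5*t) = q + 1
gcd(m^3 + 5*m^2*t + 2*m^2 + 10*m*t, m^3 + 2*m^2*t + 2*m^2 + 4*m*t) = m^2 + 2*m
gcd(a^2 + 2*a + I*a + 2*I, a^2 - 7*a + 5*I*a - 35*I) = 1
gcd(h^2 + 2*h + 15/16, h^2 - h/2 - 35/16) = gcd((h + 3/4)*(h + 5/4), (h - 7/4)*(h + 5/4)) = h + 5/4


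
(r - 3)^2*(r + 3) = r^3 - 3*r^2 - 9*r + 27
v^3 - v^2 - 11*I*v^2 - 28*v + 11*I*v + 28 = (v - 1)*(v - 7*I)*(v - 4*I)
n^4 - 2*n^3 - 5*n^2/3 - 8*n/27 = n*(n - 8/3)*(n + 1/3)^2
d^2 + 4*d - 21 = (d - 3)*(d + 7)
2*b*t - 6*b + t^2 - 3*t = (2*b + t)*(t - 3)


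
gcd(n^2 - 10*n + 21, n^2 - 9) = n - 3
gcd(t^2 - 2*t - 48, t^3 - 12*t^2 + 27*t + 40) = t - 8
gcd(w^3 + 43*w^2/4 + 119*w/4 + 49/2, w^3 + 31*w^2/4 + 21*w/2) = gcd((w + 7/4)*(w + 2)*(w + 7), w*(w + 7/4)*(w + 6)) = w + 7/4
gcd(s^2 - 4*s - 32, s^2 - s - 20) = s + 4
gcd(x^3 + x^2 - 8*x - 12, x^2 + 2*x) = x + 2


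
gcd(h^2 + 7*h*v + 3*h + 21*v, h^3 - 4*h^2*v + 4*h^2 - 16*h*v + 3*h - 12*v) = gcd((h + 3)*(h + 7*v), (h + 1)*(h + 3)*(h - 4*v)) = h + 3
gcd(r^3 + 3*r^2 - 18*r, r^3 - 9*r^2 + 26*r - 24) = r - 3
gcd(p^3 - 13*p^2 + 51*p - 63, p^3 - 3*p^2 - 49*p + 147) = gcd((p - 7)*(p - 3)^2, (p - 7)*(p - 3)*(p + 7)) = p^2 - 10*p + 21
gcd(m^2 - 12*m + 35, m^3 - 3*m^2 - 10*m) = m - 5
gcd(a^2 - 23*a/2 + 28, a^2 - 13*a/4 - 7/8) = a - 7/2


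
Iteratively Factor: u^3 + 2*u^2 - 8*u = (u)*(u^2 + 2*u - 8) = u*(u - 2)*(u + 4)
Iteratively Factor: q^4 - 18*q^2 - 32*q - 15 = (q + 1)*(q^3 - q^2 - 17*q - 15) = (q + 1)*(q + 3)*(q^2 - 4*q - 5) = (q - 5)*(q + 1)*(q + 3)*(q + 1)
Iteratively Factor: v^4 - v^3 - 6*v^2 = (v)*(v^3 - v^2 - 6*v) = v*(v + 2)*(v^2 - 3*v) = v*(v - 3)*(v + 2)*(v)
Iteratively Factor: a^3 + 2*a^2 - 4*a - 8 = (a - 2)*(a^2 + 4*a + 4) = (a - 2)*(a + 2)*(a + 2)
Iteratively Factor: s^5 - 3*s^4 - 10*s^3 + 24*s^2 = (s - 2)*(s^4 - s^3 - 12*s^2) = (s - 4)*(s - 2)*(s^3 + 3*s^2) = s*(s - 4)*(s - 2)*(s^2 + 3*s) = s^2*(s - 4)*(s - 2)*(s + 3)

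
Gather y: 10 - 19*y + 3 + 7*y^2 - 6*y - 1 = 7*y^2 - 25*y + 12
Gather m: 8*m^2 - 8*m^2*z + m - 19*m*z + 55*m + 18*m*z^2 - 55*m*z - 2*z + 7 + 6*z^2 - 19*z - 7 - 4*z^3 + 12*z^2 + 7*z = m^2*(8 - 8*z) + m*(18*z^2 - 74*z + 56) - 4*z^3 + 18*z^2 - 14*z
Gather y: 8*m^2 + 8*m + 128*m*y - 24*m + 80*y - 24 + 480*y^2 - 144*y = 8*m^2 - 16*m + 480*y^2 + y*(128*m - 64) - 24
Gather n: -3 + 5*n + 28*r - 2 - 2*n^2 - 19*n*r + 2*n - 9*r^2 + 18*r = -2*n^2 + n*(7 - 19*r) - 9*r^2 + 46*r - 5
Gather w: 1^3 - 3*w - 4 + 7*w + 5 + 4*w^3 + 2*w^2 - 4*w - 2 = 4*w^3 + 2*w^2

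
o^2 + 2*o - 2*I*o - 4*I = (o + 2)*(o - 2*I)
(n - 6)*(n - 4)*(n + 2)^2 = n^4 - 6*n^3 - 12*n^2 + 56*n + 96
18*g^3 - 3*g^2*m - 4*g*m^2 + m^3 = (-3*g + m)^2*(2*g + m)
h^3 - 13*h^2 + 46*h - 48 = (h - 8)*(h - 3)*(h - 2)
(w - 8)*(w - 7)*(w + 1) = w^3 - 14*w^2 + 41*w + 56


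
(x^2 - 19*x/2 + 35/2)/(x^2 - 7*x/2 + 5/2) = (x - 7)/(x - 1)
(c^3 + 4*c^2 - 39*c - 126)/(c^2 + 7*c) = c - 3 - 18/c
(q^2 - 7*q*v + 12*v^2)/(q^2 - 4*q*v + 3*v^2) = (q - 4*v)/(q - v)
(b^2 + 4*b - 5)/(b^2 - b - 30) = (b - 1)/(b - 6)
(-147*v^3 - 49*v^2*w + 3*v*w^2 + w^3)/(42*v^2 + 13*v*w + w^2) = (-21*v^2 - 4*v*w + w^2)/(6*v + w)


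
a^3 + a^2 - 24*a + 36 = (a - 3)*(a - 2)*(a + 6)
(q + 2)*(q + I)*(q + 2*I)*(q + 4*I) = q^4 + 2*q^3 + 7*I*q^3 - 14*q^2 + 14*I*q^2 - 28*q - 8*I*q - 16*I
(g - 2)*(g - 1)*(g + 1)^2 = g^4 - g^3 - 3*g^2 + g + 2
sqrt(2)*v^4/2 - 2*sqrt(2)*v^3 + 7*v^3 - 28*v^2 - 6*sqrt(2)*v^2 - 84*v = v*(v - 6)*(v + 7*sqrt(2))*(sqrt(2)*v/2 + sqrt(2))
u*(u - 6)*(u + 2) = u^3 - 4*u^2 - 12*u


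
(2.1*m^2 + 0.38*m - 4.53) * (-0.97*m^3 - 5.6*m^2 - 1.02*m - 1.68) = -2.037*m^5 - 12.1286*m^4 + 0.1241*m^3 + 21.4524*m^2 + 3.9822*m + 7.6104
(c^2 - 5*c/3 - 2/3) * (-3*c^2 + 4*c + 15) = -3*c^4 + 9*c^3 + 31*c^2/3 - 83*c/3 - 10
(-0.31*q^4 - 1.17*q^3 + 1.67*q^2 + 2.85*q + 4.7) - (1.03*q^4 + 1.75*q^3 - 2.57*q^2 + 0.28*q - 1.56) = -1.34*q^4 - 2.92*q^3 + 4.24*q^2 + 2.57*q + 6.26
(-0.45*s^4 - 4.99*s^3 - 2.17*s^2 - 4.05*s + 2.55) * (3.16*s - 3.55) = -1.422*s^5 - 14.1709*s^4 + 10.8573*s^3 - 5.0945*s^2 + 22.4355*s - 9.0525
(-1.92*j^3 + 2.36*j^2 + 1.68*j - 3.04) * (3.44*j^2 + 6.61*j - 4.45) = -6.6048*j^5 - 4.5728*j^4 + 29.9228*j^3 - 9.8548*j^2 - 27.5704*j + 13.528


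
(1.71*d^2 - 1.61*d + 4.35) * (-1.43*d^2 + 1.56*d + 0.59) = -2.4453*d^4 + 4.9699*d^3 - 7.7232*d^2 + 5.8361*d + 2.5665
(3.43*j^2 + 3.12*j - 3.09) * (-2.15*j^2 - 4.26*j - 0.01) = -7.3745*j^4 - 21.3198*j^3 - 6.682*j^2 + 13.1322*j + 0.0309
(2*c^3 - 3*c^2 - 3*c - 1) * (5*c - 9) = 10*c^4 - 33*c^3 + 12*c^2 + 22*c + 9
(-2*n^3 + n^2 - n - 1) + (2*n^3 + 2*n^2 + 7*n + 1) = 3*n^2 + 6*n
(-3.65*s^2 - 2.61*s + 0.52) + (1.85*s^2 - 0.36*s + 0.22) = -1.8*s^2 - 2.97*s + 0.74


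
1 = 1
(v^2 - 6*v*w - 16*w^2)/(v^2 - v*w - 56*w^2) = (v + 2*w)/(v + 7*w)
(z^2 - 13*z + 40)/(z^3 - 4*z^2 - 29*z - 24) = (z - 5)/(z^2 + 4*z + 3)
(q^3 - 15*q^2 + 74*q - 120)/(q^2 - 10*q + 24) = q - 5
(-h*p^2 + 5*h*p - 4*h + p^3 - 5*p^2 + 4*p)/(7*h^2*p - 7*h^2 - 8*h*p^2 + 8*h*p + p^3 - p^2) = (p - 4)/(-7*h + p)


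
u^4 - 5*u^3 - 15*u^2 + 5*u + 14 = (u - 7)*(u - 1)*(u + 1)*(u + 2)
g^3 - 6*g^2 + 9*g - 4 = (g - 4)*(g - 1)^2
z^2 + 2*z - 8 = (z - 2)*(z + 4)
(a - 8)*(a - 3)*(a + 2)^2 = a^4 - 7*a^3 - 16*a^2 + 52*a + 96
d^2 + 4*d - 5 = (d - 1)*(d + 5)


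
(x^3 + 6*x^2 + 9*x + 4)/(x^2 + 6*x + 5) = (x^2 + 5*x + 4)/(x + 5)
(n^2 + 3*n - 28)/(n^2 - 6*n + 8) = (n + 7)/(n - 2)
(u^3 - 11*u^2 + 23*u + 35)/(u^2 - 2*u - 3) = (u^2 - 12*u + 35)/(u - 3)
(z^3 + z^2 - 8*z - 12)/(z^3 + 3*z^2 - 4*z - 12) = (z^2 - z - 6)/(z^2 + z - 6)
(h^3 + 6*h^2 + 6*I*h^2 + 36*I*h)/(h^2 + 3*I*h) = (h^2 + 6*h*(1 + I) + 36*I)/(h + 3*I)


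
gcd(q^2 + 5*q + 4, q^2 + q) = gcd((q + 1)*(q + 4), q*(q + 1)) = q + 1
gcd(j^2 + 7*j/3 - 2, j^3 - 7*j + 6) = j + 3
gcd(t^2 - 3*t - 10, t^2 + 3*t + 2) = t + 2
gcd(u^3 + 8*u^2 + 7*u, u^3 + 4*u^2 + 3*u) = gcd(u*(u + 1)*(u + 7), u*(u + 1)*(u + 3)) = u^2 + u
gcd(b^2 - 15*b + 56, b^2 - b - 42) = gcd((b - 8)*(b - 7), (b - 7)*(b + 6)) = b - 7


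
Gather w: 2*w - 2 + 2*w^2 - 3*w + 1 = 2*w^2 - w - 1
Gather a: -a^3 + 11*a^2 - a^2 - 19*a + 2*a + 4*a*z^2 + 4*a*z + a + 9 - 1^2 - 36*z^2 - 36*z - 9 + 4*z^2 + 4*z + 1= -a^3 + 10*a^2 + a*(4*z^2 + 4*z - 16) - 32*z^2 - 32*z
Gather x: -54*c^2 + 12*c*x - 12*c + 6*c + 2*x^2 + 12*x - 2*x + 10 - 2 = -54*c^2 - 6*c + 2*x^2 + x*(12*c + 10) + 8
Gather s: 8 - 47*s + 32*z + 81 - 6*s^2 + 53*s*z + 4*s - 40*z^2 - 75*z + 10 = -6*s^2 + s*(53*z - 43) - 40*z^2 - 43*z + 99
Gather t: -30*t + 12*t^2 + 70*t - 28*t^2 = -16*t^2 + 40*t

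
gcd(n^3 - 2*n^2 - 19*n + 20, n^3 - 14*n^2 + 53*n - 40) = n^2 - 6*n + 5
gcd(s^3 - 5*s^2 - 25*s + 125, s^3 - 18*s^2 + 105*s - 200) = s^2 - 10*s + 25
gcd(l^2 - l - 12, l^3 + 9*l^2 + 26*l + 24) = l + 3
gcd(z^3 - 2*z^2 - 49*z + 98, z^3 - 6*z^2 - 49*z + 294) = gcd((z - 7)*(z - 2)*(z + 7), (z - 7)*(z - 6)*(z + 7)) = z^2 - 49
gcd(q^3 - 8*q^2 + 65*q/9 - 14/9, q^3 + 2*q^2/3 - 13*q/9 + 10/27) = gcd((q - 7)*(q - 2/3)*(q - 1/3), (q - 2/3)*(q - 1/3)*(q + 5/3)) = q^2 - q + 2/9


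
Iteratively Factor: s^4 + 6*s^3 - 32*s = (s)*(s^3 + 6*s^2 - 32) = s*(s - 2)*(s^2 + 8*s + 16) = s*(s - 2)*(s + 4)*(s + 4)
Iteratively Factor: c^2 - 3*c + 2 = (c - 1)*(c - 2)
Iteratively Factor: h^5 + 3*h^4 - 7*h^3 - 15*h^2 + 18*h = (h + 3)*(h^4 - 7*h^2 + 6*h) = (h - 1)*(h + 3)*(h^3 + h^2 - 6*h) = h*(h - 1)*(h + 3)*(h^2 + h - 6) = h*(h - 1)*(h + 3)^2*(h - 2)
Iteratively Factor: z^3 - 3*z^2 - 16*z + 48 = (z + 4)*(z^2 - 7*z + 12) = (z - 3)*(z + 4)*(z - 4)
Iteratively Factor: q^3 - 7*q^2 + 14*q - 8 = (q - 2)*(q^2 - 5*q + 4) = (q - 4)*(q - 2)*(q - 1)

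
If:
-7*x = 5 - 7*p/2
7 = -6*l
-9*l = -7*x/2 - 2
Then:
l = -7/6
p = -40/7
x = -25/7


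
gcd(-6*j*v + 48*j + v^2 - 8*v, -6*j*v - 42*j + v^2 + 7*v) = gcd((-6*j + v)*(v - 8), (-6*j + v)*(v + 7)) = -6*j + v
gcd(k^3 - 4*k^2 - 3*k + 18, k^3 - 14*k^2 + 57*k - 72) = k^2 - 6*k + 9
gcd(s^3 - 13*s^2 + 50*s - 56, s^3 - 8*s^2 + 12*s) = s - 2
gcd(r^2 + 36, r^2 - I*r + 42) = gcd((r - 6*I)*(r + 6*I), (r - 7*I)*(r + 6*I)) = r + 6*I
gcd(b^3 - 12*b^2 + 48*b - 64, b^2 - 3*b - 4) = b - 4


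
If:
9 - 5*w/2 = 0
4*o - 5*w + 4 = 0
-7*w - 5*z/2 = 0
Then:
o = 7/2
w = 18/5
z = -252/25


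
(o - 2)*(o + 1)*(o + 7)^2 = o^4 + 13*o^3 + 33*o^2 - 77*o - 98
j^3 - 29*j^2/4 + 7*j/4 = j*(j - 7)*(j - 1/4)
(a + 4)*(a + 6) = a^2 + 10*a + 24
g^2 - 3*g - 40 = (g - 8)*(g + 5)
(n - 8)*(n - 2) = n^2 - 10*n + 16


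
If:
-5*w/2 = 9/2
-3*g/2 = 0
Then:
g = 0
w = -9/5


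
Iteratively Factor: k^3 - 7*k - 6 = (k + 2)*(k^2 - 2*k - 3) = (k - 3)*(k + 2)*(k + 1)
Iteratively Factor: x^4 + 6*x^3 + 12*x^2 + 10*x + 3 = (x + 1)*(x^3 + 5*x^2 + 7*x + 3) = (x + 1)^2*(x^2 + 4*x + 3) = (x + 1)^2*(x + 3)*(x + 1)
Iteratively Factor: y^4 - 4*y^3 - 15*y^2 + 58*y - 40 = (y - 5)*(y^3 + y^2 - 10*y + 8) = (y - 5)*(y + 4)*(y^2 - 3*y + 2) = (y - 5)*(y - 1)*(y + 4)*(y - 2)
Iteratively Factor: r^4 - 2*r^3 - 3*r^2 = (r + 1)*(r^3 - 3*r^2) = (r - 3)*(r + 1)*(r^2) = r*(r - 3)*(r + 1)*(r)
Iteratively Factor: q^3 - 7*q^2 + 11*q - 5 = (q - 1)*(q^2 - 6*q + 5) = (q - 1)^2*(q - 5)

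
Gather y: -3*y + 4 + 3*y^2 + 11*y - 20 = 3*y^2 + 8*y - 16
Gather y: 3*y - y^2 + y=-y^2 + 4*y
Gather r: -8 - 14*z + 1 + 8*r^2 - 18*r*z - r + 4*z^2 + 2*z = 8*r^2 + r*(-18*z - 1) + 4*z^2 - 12*z - 7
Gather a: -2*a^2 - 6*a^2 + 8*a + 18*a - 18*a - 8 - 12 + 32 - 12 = -8*a^2 + 8*a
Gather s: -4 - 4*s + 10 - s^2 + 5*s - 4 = -s^2 + s + 2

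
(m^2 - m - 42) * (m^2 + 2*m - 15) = m^4 + m^3 - 59*m^2 - 69*m + 630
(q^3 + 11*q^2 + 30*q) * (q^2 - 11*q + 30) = q^5 - 61*q^3 + 900*q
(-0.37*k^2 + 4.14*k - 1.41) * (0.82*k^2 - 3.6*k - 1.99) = -0.3034*k^4 + 4.7268*k^3 - 15.3239*k^2 - 3.1626*k + 2.8059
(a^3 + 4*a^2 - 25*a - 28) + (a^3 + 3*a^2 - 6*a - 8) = 2*a^3 + 7*a^2 - 31*a - 36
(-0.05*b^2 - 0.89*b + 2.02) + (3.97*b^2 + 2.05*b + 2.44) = 3.92*b^2 + 1.16*b + 4.46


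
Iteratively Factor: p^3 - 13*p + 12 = (p + 4)*(p^2 - 4*p + 3) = (p - 3)*(p + 4)*(p - 1)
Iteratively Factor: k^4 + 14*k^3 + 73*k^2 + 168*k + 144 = (k + 4)*(k^3 + 10*k^2 + 33*k + 36) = (k + 3)*(k + 4)*(k^2 + 7*k + 12) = (k + 3)*(k + 4)^2*(k + 3)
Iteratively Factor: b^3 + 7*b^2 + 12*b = (b)*(b^2 + 7*b + 12) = b*(b + 4)*(b + 3)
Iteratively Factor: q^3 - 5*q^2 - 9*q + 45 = (q - 3)*(q^2 - 2*q - 15) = (q - 5)*(q - 3)*(q + 3)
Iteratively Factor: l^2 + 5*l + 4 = (l + 1)*(l + 4)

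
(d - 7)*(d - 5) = d^2 - 12*d + 35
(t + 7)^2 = t^2 + 14*t + 49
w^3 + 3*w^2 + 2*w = w*(w + 1)*(w + 2)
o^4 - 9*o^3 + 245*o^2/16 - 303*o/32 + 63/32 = (o - 7)*(o - 3/4)^2*(o - 1/2)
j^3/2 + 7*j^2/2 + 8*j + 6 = (j/2 + 1)*(j + 2)*(j + 3)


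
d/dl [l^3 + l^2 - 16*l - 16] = 3*l^2 + 2*l - 16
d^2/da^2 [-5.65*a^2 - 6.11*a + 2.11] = -11.3000000000000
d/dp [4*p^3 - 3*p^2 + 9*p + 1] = 12*p^2 - 6*p + 9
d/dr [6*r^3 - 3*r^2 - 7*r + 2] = 18*r^2 - 6*r - 7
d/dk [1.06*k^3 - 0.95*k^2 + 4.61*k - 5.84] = 3.18*k^2 - 1.9*k + 4.61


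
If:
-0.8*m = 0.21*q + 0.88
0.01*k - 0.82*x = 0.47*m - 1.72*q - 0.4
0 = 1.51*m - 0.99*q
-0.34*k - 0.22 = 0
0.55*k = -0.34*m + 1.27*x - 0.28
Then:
No Solution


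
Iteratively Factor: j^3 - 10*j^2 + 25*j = (j - 5)*(j^2 - 5*j) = j*(j - 5)*(j - 5)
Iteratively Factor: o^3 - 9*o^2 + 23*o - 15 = (o - 1)*(o^2 - 8*o + 15) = (o - 3)*(o - 1)*(o - 5)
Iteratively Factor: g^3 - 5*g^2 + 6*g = (g - 3)*(g^2 - 2*g) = (g - 3)*(g - 2)*(g)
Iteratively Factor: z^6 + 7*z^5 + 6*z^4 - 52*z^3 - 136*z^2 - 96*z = (z)*(z^5 + 7*z^4 + 6*z^3 - 52*z^2 - 136*z - 96) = z*(z + 2)*(z^4 + 5*z^3 - 4*z^2 - 44*z - 48) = z*(z + 2)^2*(z^3 + 3*z^2 - 10*z - 24) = z*(z + 2)^3*(z^2 + z - 12) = z*(z + 2)^3*(z + 4)*(z - 3)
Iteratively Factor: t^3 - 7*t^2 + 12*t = (t - 3)*(t^2 - 4*t) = (t - 4)*(t - 3)*(t)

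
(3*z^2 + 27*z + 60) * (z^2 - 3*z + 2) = 3*z^4 + 18*z^3 - 15*z^2 - 126*z + 120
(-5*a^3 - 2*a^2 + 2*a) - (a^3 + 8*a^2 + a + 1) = -6*a^3 - 10*a^2 + a - 1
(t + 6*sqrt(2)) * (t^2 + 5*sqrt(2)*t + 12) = t^3 + 11*sqrt(2)*t^2 + 72*t + 72*sqrt(2)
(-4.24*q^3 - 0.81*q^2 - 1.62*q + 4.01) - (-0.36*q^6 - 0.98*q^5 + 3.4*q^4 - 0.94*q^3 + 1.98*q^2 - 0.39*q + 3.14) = 0.36*q^6 + 0.98*q^5 - 3.4*q^4 - 3.3*q^3 - 2.79*q^2 - 1.23*q + 0.87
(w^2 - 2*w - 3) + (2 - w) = w^2 - 3*w - 1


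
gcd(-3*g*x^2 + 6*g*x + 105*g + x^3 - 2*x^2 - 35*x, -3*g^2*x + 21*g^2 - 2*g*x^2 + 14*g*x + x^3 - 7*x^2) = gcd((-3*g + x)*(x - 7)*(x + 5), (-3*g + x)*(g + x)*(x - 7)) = -3*g*x + 21*g + x^2 - 7*x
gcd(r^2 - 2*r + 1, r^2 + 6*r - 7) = r - 1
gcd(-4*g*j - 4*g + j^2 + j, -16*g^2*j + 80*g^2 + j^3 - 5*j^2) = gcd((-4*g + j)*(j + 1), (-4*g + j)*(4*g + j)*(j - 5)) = 4*g - j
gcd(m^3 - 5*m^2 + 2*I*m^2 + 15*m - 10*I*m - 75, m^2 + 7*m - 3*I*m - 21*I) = m - 3*I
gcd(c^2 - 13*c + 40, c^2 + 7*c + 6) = 1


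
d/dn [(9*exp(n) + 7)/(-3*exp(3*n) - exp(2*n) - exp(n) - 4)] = ((9*exp(n) + 7)*(9*exp(2*n) + 2*exp(n) + 1) - 27*exp(3*n) - 9*exp(2*n) - 9*exp(n) - 36)*exp(n)/(3*exp(3*n) + exp(2*n) + exp(n) + 4)^2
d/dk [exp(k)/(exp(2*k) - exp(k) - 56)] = (-(2*exp(k) - 1)*exp(k) + exp(2*k) - exp(k) - 56)*exp(k)/(-exp(2*k) + exp(k) + 56)^2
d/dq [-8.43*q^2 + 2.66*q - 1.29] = 2.66 - 16.86*q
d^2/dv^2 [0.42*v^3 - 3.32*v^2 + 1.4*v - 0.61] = 2.52*v - 6.64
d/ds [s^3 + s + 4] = 3*s^2 + 1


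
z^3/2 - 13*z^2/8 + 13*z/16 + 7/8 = (z/2 + 1/4)*(z - 2)*(z - 7/4)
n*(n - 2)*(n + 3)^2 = n^4 + 4*n^3 - 3*n^2 - 18*n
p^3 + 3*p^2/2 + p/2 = p*(p + 1/2)*(p + 1)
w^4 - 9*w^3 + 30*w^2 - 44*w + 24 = (w - 3)*(w - 2)^3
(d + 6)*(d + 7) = d^2 + 13*d + 42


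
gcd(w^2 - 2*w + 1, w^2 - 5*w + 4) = w - 1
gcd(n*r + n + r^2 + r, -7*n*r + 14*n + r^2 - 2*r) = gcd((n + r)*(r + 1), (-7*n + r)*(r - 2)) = 1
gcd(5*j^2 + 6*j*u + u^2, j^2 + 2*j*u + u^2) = j + u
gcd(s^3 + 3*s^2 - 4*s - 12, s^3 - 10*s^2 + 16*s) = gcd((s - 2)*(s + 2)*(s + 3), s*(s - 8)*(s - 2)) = s - 2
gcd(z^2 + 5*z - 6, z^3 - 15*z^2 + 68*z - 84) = 1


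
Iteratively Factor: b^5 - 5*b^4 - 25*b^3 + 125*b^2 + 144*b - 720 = (b - 4)*(b^4 - b^3 - 29*b^2 + 9*b + 180) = (b - 5)*(b - 4)*(b^3 + 4*b^2 - 9*b - 36) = (b - 5)*(b - 4)*(b - 3)*(b^2 + 7*b + 12) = (b - 5)*(b - 4)*(b - 3)*(b + 3)*(b + 4)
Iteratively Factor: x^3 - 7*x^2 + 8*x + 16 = (x - 4)*(x^2 - 3*x - 4) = (x - 4)*(x + 1)*(x - 4)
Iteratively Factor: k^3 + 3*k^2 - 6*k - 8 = (k + 4)*(k^2 - k - 2) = (k - 2)*(k + 4)*(k + 1)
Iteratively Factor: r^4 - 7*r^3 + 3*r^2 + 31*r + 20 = (r - 5)*(r^3 - 2*r^2 - 7*r - 4) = (r - 5)*(r + 1)*(r^2 - 3*r - 4) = (r - 5)*(r - 4)*(r + 1)*(r + 1)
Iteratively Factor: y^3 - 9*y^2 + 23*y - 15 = (y - 3)*(y^2 - 6*y + 5) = (y - 3)*(y - 1)*(y - 5)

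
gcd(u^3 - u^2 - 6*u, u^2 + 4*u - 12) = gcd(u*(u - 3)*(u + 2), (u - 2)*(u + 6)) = 1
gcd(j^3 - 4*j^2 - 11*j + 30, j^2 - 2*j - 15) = j^2 - 2*j - 15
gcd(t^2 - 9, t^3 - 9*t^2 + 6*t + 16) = 1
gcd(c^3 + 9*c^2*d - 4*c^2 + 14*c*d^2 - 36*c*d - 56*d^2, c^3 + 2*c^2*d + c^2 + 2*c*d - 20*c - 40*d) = c^2 + 2*c*d - 4*c - 8*d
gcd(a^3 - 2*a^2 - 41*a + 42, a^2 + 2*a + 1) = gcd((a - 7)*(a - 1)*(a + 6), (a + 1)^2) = 1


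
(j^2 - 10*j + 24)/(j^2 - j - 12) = (j - 6)/(j + 3)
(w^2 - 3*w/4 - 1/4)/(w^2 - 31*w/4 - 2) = (w - 1)/(w - 8)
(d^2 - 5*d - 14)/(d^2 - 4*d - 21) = (d + 2)/(d + 3)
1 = 1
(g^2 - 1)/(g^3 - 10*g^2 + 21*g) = (g^2 - 1)/(g*(g^2 - 10*g + 21))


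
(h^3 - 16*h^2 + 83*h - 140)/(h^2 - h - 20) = (h^2 - 11*h + 28)/(h + 4)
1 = 1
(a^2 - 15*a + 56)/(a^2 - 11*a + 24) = (a - 7)/(a - 3)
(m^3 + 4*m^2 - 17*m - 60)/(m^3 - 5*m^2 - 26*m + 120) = (m + 3)/(m - 6)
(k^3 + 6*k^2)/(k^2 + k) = k*(k + 6)/(k + 1)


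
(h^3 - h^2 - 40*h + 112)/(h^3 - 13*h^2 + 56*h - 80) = (h + 7)/(h - 5)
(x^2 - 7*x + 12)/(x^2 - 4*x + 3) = (x - 4)/(x - 1)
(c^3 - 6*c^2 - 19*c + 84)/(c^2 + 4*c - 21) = (c^2 - 3*c - 28)/(c + 7)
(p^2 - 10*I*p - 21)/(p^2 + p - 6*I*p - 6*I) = (p^2 - 10*I*p - 21)/(p^2 + p - 6*I*p - 6*I)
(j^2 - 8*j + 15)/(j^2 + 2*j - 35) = (j - 3)/(j + 7)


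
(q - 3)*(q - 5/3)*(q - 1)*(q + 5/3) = q^4 - 4*q^3 + 2*q^2/9 + 100*q/9 - 25/3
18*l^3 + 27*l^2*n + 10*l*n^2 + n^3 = (l + n)*(3*l + n)*(6*l + n)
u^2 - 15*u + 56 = (u - 8)*(u - 7)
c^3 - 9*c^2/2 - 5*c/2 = c*(c - 5)*(c + 1/2)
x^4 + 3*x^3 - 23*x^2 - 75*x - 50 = (x - 5)*(x + 1)*(x + 2)*(x + 5)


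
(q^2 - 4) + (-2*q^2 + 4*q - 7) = -q^2 + 4*q - 11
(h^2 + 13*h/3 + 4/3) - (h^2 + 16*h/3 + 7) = -h - 17/3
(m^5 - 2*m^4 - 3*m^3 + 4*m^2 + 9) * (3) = 3*m^5 - 6*m^4 - 9*m^3 + 12*m^2 + 27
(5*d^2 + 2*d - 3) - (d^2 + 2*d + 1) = 4*d^2 - 4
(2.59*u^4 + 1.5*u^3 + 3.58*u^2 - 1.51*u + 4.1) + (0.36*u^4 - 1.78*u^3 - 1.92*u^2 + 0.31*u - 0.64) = 2.95*u^4 - 0.28*u^3 + 1.66*u^2 - 1.2*u + 3.46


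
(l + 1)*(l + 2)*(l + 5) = l^3 + 8*l^2 + 17*l + 10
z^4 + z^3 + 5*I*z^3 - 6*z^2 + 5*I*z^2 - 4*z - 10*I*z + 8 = (z - 1)*(z + 2)*(z + I)*(z + 4*I)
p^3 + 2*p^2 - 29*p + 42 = (p - 3)*(p - 2)*(p + 7)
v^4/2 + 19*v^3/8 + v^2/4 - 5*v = v*(v/2 + 1)*(v - 5/4)*(v + 4)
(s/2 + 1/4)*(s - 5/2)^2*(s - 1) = s^4/2 - 11*s^3/4 + 33*s^2/8 - 5*s/16 - 25/16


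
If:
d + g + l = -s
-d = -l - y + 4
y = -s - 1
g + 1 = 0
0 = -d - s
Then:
No Solution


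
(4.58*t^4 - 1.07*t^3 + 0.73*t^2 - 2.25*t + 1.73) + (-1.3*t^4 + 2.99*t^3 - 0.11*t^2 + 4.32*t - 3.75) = 3.28*t^4 + 1.92*t^3 + 0.62*t^2 + 2.07*t - 2.02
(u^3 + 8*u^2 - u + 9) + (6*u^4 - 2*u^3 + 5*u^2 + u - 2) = 6*u^4 - u^3 + 13*u^2 + 7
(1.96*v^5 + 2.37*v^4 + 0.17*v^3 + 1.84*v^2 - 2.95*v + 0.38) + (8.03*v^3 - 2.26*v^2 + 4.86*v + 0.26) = 1.96*v^5 + 2.37*v^4 + 8.2*v^3 - 0.42*v^2 + 1.91*v + 0.64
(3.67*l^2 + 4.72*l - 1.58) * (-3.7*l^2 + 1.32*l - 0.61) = -13.579*l^4 - 12.6196*l^3 + 9.8377*l^2 - 4.9648*l + 0.9638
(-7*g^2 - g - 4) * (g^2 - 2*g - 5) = -7*g^4 + 13*g^3 + 33*g^2 + 13*g + 20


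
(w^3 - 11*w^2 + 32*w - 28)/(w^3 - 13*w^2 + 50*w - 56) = (w - 2)/(w - 4)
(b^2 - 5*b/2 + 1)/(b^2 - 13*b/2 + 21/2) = (2*b^2 - 5*b + 2)/(2*b^2 - 13*b + 21)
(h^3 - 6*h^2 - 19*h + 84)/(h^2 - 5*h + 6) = (h^2 - 3*h - 28)/(h - 2)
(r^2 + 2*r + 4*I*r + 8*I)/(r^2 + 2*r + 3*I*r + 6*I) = (r + 4*I)/(r + 3*I)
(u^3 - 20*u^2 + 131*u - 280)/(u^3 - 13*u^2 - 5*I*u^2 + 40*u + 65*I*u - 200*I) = (u - 7)/(u - 5*I)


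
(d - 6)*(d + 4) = d^2 - 2*d - 24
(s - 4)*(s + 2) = s^2 - 2*s - 8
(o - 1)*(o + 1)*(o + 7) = o^3 + 7*o^2 - o - 7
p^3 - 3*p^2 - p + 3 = (p - 3)*(p - 1)*(p + 1)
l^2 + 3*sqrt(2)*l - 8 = (l - sqrt(2))*(l + 4*sqrt(2))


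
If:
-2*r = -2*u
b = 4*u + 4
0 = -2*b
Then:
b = 0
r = -1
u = -1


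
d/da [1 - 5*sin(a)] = -5*cos(a)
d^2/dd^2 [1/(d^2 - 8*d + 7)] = 2*(-d^2 + 8*d + 4*(d - 4)^2 - 7)/(d^2 - 8*d + 7)^3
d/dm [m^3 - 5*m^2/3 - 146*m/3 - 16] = 3*m^2 - 10*m/3 - 146/3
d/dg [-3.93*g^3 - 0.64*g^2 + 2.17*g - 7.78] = -11.79*g^2 - 1.28*g + 2.17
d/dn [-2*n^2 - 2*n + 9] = -4*n - 2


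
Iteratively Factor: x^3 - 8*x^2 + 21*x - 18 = (x - 3)*(x^2 - 5*x + 6) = (x - 3)^2*(x - 2)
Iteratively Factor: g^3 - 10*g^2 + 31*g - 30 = (g - 3)*(g^2 - 7*g + 10) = (g - 5)*(g - 3)*(g - 2)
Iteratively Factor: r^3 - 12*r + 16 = (r - 2)*(r^2 + 2*r - 8) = (r - 2)^2*(r + 4)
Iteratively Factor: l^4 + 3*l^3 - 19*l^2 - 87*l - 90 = (l + 3)*(l^3 - 19*l - 30) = (l - 5)*(l + 3)*(l^2 + 5*l + 6) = (l - 5)*(l + 2)*(l + 3)*(l + 3)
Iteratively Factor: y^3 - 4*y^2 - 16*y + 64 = (y - 4)*(y^2 - 16) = (y - 4)*(y + 4)*(y - 4)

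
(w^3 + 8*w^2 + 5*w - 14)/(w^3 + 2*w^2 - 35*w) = (w^2 + w - 2)/(w*(w - 5))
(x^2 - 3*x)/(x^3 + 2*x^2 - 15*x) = 1/(x + 5)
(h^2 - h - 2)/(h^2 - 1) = (h - 2)/(h - 1)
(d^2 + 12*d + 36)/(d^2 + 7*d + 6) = (d + 6)/(d + 1)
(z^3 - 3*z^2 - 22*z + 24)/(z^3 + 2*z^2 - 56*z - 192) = (z^2 - 7*z + 6)/(z^2 - 2*z - 48)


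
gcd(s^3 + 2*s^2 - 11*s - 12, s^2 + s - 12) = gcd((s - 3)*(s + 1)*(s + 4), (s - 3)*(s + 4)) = s^2 + s - 12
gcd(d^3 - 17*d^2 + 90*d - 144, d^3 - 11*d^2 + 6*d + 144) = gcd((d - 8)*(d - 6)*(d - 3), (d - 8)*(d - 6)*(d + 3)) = d^2 - 14*d + 48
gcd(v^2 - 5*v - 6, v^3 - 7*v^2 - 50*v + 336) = v - 6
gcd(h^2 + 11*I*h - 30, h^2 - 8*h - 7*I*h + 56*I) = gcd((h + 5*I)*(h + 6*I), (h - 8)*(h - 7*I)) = 1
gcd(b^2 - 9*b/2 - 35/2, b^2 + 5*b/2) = b + 5/2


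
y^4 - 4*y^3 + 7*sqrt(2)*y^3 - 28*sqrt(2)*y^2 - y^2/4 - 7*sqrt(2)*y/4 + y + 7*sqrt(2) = (y - 4)*(y - 1/2)*(y + 1/2)*(y + 7*sqrt(2))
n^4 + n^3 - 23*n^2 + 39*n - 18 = (n - 3)*(n - 1)^2*(n + 6)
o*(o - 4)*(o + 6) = o^3 + 2*o^2 - 24*o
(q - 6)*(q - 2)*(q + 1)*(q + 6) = q^4 - q^3 - 38*q^2 + 36*q + 72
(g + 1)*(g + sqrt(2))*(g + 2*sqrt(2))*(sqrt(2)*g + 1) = sqrt(2)*g^4 + sqrt(2)*g^3 + 7*g^3 + 7*g^2 + 7*sqrt(2)*g^2 + 4*g + 7*sqrt(2)*g + 4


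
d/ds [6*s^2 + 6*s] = 12*s + 6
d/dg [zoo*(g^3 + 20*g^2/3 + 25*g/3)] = zoo*(g^2 + g + 1)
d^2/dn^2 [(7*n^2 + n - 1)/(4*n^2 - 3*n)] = 2*(100*n^3 - 48*n^2 + 36*n - 9)/(n^3*(64*n^3 - 144*n^2 + 108*n - 27))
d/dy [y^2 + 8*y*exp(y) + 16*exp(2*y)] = 8*y*exp(y) + 2*y + 32*exp(2*y) + 8*exp(y)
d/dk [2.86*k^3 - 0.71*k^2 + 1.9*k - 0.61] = 8.58*k^2 - 1.42*k + 1.9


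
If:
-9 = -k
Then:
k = 9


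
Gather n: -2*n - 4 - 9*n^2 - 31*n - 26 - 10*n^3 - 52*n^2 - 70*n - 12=-10*n^3 - 61*n^2 - 103*n - 42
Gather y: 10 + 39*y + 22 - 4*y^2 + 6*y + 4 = -4*y^2 + 45*y + 36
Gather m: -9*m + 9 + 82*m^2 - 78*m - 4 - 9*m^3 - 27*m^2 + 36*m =-9*m^3 + 55*m^2 - 51*m + 5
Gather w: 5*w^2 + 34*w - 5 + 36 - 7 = 5*w^2 + 34*w + 24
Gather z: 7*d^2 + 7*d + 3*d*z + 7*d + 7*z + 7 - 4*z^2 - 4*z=7*d^2 + 14*d - 4*z^2 + z*(3*d + 3) + 7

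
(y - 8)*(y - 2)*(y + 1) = y^3 - 9*y^2 + 6*y + 16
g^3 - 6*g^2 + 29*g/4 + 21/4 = (g - 7/2)*(g - 3)*(g + 1/2)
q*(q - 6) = q^2 - 6*q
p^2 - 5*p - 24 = (p - 8)*(p + 3)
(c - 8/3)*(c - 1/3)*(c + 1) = c^3 - 2*c^2 - 19*c/9 + 8/9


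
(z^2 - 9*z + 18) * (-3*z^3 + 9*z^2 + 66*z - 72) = -3*z^5 + 36*z^4 - 69*z^3 - 504*z^2 + 1836*z - 1296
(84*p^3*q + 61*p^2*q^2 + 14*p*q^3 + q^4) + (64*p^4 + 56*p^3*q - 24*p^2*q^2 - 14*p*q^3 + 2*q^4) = 64*p^4 + 140*p^3*q + 37*p^2*q^2 + 3*q^4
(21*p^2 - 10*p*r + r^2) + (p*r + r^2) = 21*p^2 - 9*p*r + 2*r^2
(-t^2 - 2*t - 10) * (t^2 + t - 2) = -t^4 - 3*t^3 - 10*t^2 - 6*t + 20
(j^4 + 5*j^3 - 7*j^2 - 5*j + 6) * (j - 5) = j^5 - 32*j^3 + 30*j^2 + 31*j - 30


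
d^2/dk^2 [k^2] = 2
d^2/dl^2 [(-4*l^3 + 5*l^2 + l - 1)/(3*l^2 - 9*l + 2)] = 2*(-156*l^3 + 99*l^2 + 15*l - 37)/(27*l^6 - 243*l^5 + 783*l^4 - 1053*l^3 + 522*l^2 - 108*l + 8)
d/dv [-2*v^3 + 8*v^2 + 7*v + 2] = -6*v^2 + 16*v + 7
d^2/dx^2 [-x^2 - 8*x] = -2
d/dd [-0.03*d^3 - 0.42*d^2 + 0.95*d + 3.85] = -0.09*d^2 - 0.84*d + 0.95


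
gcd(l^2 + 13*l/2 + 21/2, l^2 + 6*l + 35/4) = l + 7/2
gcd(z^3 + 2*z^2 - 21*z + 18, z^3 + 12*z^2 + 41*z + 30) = z + 6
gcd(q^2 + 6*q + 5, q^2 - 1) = q + 1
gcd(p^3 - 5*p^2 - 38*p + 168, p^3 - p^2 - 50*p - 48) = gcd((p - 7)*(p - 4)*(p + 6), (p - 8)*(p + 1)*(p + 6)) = p + 6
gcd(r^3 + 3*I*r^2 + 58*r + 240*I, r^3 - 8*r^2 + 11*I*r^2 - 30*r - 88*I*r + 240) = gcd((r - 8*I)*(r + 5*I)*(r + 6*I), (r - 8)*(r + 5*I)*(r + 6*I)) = r^2 + 11*I*r - 30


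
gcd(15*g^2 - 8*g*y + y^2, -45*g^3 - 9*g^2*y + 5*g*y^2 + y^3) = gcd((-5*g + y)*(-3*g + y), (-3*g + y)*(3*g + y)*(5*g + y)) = -3*g + y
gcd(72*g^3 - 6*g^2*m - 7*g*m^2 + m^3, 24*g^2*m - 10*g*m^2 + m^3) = 24*g^2 - 10*g*m + m^2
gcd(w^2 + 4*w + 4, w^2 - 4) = w + 2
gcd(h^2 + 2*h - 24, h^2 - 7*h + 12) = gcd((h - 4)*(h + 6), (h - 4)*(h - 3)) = h - 4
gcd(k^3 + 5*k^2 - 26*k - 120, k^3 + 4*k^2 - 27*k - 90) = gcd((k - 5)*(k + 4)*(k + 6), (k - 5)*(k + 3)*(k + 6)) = k^2 + k - 30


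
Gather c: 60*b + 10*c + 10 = 60*b + 10*c + 10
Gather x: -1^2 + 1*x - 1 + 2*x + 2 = 3*x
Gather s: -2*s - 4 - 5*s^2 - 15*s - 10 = -5*s^2 - 17*s - 14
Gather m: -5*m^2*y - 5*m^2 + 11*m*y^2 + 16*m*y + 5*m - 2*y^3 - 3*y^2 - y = m^2*(-5*y - 5) + m*(11*y^2 + 16*y + 5) - 2*y^3 - 3*y^2 - y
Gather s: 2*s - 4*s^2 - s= -4*s^2 + s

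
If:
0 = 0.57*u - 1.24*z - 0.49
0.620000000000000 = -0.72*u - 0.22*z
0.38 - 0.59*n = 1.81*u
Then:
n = 2.64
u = -0.65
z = -0.69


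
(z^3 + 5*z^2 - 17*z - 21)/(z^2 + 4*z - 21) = z + 1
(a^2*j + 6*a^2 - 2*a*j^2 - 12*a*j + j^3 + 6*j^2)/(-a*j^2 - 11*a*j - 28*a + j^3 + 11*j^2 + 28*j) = (-a*j - 6*a + j^2 + 6*j)/(j^2 + 11*j + 28)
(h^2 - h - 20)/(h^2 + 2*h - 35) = (h + 4)/(h + 7)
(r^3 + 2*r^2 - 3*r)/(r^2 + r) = (r^2 + 2*r - 3)/(r + 1)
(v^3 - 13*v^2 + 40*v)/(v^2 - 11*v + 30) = v*(v - 8)/(v - 6)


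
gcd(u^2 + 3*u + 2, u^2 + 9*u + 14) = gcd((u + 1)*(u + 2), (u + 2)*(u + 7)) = u + 2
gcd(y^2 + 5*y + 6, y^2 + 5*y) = 1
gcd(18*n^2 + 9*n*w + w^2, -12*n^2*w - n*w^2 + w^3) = 3*n + w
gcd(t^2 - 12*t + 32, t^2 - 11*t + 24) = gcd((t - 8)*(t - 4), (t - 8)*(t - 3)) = t - 8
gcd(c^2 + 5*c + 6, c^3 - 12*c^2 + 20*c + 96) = c + 2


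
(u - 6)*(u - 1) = u^2 - 7*u + 6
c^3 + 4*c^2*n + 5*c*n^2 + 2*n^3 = (c + n)^2*(c + 2*n)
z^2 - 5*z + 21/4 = (z - 7/2)*(z - 3/2)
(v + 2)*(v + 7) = v^2 + 9*v + 14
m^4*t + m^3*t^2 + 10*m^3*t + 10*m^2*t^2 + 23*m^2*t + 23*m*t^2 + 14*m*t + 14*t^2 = (m + 2)*(m + 7)*(m + t)*(m*t + t)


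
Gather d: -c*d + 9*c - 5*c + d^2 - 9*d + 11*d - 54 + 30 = 4*c + d^2 + d*(2 - c) - 24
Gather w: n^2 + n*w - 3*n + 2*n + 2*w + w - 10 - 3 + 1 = n^2 - n + w*(n + 3) - 12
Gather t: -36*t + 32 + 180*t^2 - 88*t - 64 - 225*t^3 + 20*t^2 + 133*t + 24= -225*t^3 + 200*t^2 + 9*t - 8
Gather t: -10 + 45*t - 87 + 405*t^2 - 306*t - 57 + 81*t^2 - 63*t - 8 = 486*t^2 - 324*t - 162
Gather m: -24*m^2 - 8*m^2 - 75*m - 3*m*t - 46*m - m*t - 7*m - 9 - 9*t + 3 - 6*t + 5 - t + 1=-32*m^2 + m*(-4*t - 128) - 16*t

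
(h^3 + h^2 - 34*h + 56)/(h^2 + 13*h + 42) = (h^2 - 6*h + 8)/(h + 6)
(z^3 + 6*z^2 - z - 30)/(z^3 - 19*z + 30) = (z + 3)/(z - 3)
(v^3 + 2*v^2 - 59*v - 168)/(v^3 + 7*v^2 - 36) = (v^2 - v - 56)/(v^2 + 4*v - 12)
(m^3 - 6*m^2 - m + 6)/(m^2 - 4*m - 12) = (m^2 - 1)/(m + 2)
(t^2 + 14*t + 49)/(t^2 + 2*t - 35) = (t + 7)/(t - 5)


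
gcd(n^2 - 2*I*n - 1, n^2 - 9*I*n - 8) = n - I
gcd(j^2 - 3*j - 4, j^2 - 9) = 1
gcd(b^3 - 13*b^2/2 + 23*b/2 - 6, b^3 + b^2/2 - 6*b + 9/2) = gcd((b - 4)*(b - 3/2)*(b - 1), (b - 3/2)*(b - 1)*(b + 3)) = b^2 - 5*b/2 + 3/2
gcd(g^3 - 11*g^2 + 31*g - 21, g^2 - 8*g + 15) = g - 3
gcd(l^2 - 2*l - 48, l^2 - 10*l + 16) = l - 8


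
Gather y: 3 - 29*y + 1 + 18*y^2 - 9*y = 18*y^2 - 38*y + 4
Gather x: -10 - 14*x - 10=-14*x - 20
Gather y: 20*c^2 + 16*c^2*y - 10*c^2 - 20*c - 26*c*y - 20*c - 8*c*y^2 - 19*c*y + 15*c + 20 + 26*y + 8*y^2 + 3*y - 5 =10*c^2 - 25*c + y^2*(8 - 8*c) + y*(16*c^2 - 45*c + 29) + 15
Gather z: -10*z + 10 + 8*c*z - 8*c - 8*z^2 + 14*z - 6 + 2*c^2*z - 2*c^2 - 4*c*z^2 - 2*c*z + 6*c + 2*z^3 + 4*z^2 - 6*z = -2*c^2 - 2*c + 2*z^3 + z^2*(-4*c - 4) + z*(2*c^2 + 6*c - 2) + 4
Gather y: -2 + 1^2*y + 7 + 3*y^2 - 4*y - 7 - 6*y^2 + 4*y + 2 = -3*y^2 + y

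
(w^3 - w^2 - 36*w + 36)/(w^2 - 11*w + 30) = (w^2 + 5*w - 6)/(w - 5)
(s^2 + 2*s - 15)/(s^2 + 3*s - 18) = (s + 5)/(s + 6)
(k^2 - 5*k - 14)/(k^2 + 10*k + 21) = (k^2 - 5*k - 14)/(k^2 + 10*k + 21)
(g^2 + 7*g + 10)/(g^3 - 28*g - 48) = (g + 5)/(g^2 - 2*g - 24)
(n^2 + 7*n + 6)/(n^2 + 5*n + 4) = (n + 6)/(n + 4)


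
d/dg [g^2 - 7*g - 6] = 2*g - 7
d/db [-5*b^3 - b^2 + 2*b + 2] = -15*b^2 - 2*b + 2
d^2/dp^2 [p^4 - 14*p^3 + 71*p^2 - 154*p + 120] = 12*p^2 - 84*p + 142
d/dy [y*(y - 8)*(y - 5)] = 3*y^2 - 26*y + 40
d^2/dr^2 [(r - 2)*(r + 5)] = 2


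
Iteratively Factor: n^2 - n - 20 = (n - 5)*(n + 4)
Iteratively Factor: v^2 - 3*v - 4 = (v + 1)*(v - 4)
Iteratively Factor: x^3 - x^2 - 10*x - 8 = (x + 1)*(x^2 - 2*x - 8) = (x + 1)*(x + 2)*(x - 4)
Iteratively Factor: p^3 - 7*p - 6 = (p - 3)*(p^2 + 3*p + 2) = (p - 3)*(p + 1)*(p + 2)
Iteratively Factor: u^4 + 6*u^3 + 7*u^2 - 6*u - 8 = (u + 1)*(u^3 + 5*u^2 + 2*u - 8) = (u + 1)*(u + 4)*(u^2 + u - 2) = (u + 1)*(u + 2)*(u + 4)*(u - 1)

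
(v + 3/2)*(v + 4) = v^2 + 11*v/2 + 6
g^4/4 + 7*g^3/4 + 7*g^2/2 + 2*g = g*(g/2 + 1/2)*(g/2 + 1)*(g + 4)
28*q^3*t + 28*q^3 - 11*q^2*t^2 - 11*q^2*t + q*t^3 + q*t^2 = (-7*q + t)*(-4*q + t)*(q*t + q)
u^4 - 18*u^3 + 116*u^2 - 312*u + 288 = (u - 6)^2*(u - 4)*(u - 2)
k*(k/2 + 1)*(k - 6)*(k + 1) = k^4/2 - 3*k^3/2 - 8*k^2 - 6*k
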